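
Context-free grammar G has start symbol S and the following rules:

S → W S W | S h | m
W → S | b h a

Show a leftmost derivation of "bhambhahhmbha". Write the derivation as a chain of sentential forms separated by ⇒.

S ⇒ WSW ⇒ SSW ⇒ ShSW ⇒ ShhSW ⇒ WSWhhSW ⇒ bhaSWhhSW ⇒ bhamWhhSW ⇒ bhambhahhSW ⇒ bhambhahhmW ⇒ bhambhahhmbha

S ⇒ WSW   [S → W S W]
WSW ⇒ SSW   [W → S]
SSW ⇒ ShSW   [S → S h]
ShSW ⇒ ShhSW   [S → S h]
ShhSW ⇒ WSWhhSW   [S → W S W]
WSWhhSW ⇒ bhaSWhhSW   [W → b h a]
bhaSWhhSW ⇒ bhamWhhSW   [S → m]
bhamWhhSW ⇒ bhambhahhSW   [W → b h a]
bhambhahhSW ⇒ bhambhahhmW   [S → m]
bhambhahhmW ⇒ bhambhahhmbha   [W → b h a]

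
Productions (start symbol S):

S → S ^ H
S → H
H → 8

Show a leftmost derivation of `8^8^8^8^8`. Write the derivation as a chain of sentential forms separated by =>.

S => S^H => S^H^H => S^H^H^H => S^H^H^H^H => H^H^H^H^H => 8^H^H^H^H => 8^8^H^H^H => 8^8^8^H^H => 8^8^8^8^H => 8^8^8^8^8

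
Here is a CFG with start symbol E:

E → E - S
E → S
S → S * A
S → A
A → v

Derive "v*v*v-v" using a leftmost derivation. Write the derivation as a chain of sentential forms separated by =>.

E => E-S => S-S => S*A-S => S*A*A-S => A*A*A-S => v*A*A-S => v*v*A-S => v*v*v-S => v*v*v-A => v*v*v-v

E => E-S   [E → E - S]
E-S => S-S   [E → S]
S-S => S*A-S   [S → S * A]
S*A-S => S*A*A-S   [S → S * A]
S*A*A-S => A*A*A-S   [S → A]
A*A*A-S => v*A*A-S   [A → v]
v*A*A-S => v*v*A-S   [A → v]
v*v*A-S => v*v*v-S   [A → v]
v*v*v-S => v*v*v-A   [S → A]
v*v*v-A => v*v*v-v   [A → v]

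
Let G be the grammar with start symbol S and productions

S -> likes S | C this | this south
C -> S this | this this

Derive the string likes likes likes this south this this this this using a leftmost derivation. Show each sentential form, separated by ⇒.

S ⇒ likes S ⇒ likes likes S ⇒ likes likes C this ⇒ likes likes S this this ⇒ likes likes C this this this ⇒ likes likes S this this this this ⇒ likes likes likes S this this this this ⇒ likes likes likes this south this this this this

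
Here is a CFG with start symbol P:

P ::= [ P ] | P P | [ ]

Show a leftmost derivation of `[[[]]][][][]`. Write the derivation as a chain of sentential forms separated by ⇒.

P ⇒ PP ⇒ PPP ⇒ PPPP ⇒ [P]PPP ⇒ [[P]]PPP ⇒ [[[]]]PPP ⇒ [[[]]][]PP ⇒ [[[]]][][]P ⇒ [[[]]][][][]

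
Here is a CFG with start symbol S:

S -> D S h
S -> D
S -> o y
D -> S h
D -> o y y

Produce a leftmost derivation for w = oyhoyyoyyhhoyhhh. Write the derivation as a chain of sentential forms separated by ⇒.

S ⇒ DSh ⇒ ShSh ⇒ oyhSh ⇒ oyhDh ⇒ oyhShh ⇒ oyhDShhh ⇒ oyhShShhh ⇒ oyhDShhShhh ⇒ oyhoyyShhShhh ⇒ oyhoyyDhhShhh ⇒ oyhoyyoyyhhShhh ⇒ oyhoyyoyyhhoyhhh

S ⇒ DSh   [S -> D S h]
DSh ⇒ ShSh   [D -> S h]
ShSh ⇒ oyhSh   [S -> o y]
oyhSh ⇒ oyhDh   [S -> D]
oyhDh ⇒ oyhShh   [D -> S h]
oyhShh ⇒ oyhDShhh   [S -> D S h]
oyhDShhh ⇒ oyhShShhh   [D -> S h]
oyhShShhh ⇒ oyhDShhShhh   [S -> D S h]
oyhDShhShhh ⇒ oyhoyyShhShhh   [D -> o y y]
oyhoyyShhShhh ⇒ oyhoyyDhhShhh   [S -> D]
oyhoyyDhhShhh ⇒ oyhoyyoyyhhShhh   [D -> o y y]
oyhoyyoyyhhShhh ⇒ oyhoyyoyyhhoyhhh   [S -> o y]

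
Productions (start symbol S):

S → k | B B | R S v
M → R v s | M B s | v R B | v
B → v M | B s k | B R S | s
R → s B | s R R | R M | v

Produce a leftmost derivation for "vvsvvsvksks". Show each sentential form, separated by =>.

S => BB => BskB => BRSskB => vMRSskB => vvRBRSskB => vvsRRBRSskB => vvsvRBRSskB => vvsvvBRSskB => vvsvvsRSskB => vvsvvsvSskB => vvsvvsvkskB => vvsvvsvksks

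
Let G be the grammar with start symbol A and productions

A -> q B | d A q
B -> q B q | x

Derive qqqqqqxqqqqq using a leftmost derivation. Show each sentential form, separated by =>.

A => qB => qqBq => qqqBqq => qqqqBqqq => qqqqqBqqqq => qqqqqqBqqqqq => qqqqqqxqqqqq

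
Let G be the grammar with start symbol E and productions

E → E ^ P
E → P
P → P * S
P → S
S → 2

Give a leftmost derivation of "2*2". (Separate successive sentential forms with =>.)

E => P => P*S => S*S => 2*S => 2*2

E => P   [E → P]
P => P*S   [P → P * S]
P*S => S*S   [P → S]
S*S => 2*S   [S → 2]
2*S => 2*2   [S → 2]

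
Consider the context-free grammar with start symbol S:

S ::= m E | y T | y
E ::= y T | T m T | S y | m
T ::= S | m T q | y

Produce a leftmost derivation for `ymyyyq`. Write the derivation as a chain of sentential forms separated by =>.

S => yT => ymTq => ymSq => ymyTq => ymySq => ymyyTq => ymyyyq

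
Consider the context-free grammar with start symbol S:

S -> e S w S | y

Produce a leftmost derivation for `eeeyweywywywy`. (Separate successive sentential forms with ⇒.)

S ⇒ eSwS ⇒ eeSwSwS ⇒ eeeSwSwSwS ⇒ eeeywSwSwS ⇒ eeeyweSwSwSwS ⇒ eeeyweywSwSwS ⇒ eeeyweywywSwS ⇒ eeeyweywywywS ⇒ eeeyweywywywy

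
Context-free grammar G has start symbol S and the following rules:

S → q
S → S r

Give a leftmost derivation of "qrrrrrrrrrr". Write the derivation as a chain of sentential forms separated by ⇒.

S⇒Sr⇒Srr⇒Srrr⇒Srrrr⇒Srrrrr⇒Srrrrrr⇒Srrrrrrr⇒Srrrrrrrr⇒Srrrrrrrrr⇒Srrrrrrrrrr⇒qrrrrrrrrrr

S ⇒ Sr   [S → S r]
Sr ⇒ Srr   [S → S r]
Srr ⇒ Srrr   [S → S r]
Srrr ⇒ Srrrr   [S → S r]
Srrrr ⇒ Srrrrr   [S → S r]
Srrrrr ⇒ Srrrrrr   [S → S r]
Srrrrrr ⇒ Srrrrrrr   [S → S r]
Srrrrrrr ⇒ Srrrrrrrr   [S → S r]
Srrrrrrrr ⇒ Srrrrrrrrr   [S → S r]
Srrrrrrrrr ⇒ Srrrrrrrrrr   [S → S r]
Srrrrrrrrrr ⇒ qrrrrrrrrrr   [S → q]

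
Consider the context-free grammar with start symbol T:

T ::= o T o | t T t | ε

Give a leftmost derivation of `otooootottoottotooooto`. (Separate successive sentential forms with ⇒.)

T ⇒ oTo ⇒ otTto ⇒ otoToto ⇒ otooTooto ⇒ otoooToooto ⇒ otooooTooooto ⇒ otooootTtooooto ⇒ otooootoTotooooto ⇒ otoooototTtotooooto ⇒ otooootottTttotooooto ⇒ otooootottoTottotooooto ⇒ otooootottoottotooooto

T ⇒ oTo   [T ::= o T o]
oTo ⇒ otTto   [T ::= t T t]
otTto ⇒ otoToto   [T ::= o T o]
otoToto ⇒ otooTooto   [T ::= o T o]
otooTooto ⇒ otoooToooto   [T ::= o T o]
otoooToooto ⇒ otooooTooooto   [T ::= o T o]
otooooTooooto ⇒ otooootTtooooto   [T ::= t T t]
otooootTtooooto ⇒ otooootoTotooooto   [T ::= o T o]
otooootoTotooooto ⇒ otoooototTtotooooto   [T ::= t T t]
otoooototTtotooooto ⇒ otooootottTttotooooto   [T ::= t T t]
otooootottTttotooooto ⇒ otooootottoTottotooooto   [T ::= o T o]
otooootottoTottotooooto ⇒ otooootottoottotooooto   [T ::= ε]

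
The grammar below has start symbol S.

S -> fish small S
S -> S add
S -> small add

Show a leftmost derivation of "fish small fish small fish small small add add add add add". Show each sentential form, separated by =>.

S => S add => fish small S add => fish small S add add => fish small S add add add => fish small fish small S add add add => fish small fish small S add add add add => fish small fish small fish small S add add add add => fish small fish small fish small small add add add add add

S => S add   [S -> S add]
S add => fish small S add   [S -> fish small S]
fish small S add => fish small S add add   [S -> S add]
fish small S add add => fish small S add add add   [S -> S add]
fish small S add add add => fish small fish small S add add add   [S -> fish small S]
fish small fish small S add add add => fish small fish small S add add add add   [S -> S add]
fish small fish small S add add add add => fish small fish small fish small S add add add add   [S -> fish small S]
fish small fish small fish small S add add add add => fish small fish small fish small small add add add add add   [S -> small add]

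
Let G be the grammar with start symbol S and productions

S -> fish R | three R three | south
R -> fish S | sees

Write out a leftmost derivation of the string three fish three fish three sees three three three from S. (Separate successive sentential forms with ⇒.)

S ⇒ three R three ⇒ three fish S three ⇒ three fish three R three three ⇒ three fish three fish S three three ⇒ three fish three fish three R three three three ⇒ three fish three fish three sees three three three

S ⇒ three R three   [S -> three R three]
three R three ⇒ three fish S three   [R -> fish S]
three fish S three ⇒ three fish three R three three   [S -> three R three]
three fish three R three three ⇒ three fish three fish S three three   [R -> fish S]
three fish three fish S three three ⇒ three fish three fish three R three three three   [S -> three R three]
three fish three fish three R three three three ⇒ three fish three fish three sees three three three   [R -> sees]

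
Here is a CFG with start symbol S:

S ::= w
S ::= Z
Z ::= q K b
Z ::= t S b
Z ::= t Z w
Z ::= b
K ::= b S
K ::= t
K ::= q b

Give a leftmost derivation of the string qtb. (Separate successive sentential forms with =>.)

S => Z => qKb => qtb

S => Z   [S ::= Z]
Z => qKb   [Z ::= q K b]
qKb => qtb   [K ::= t]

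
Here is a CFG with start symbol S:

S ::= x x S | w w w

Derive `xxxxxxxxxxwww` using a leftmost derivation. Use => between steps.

S=>xxS=>xxxxS=>xxxxxxS=>xxxxxxxxS=>xxxxxxxxxxS=>xxxxxxxxxxwww

S => xxS   [S ::= x x S]
xxS => xxxxS   [S ::= x x S]
xxxxS => xxxxxxS   [S ::= x x S]
xxxxxxS => xxxxxxxxS   [S ::= x x S]
xxxxxxxxS => xxxxxxxxxxS   [S ::= x x S]
xxxxxxxxxxS => xxxxxxxxxxwww   [S ::= w w w]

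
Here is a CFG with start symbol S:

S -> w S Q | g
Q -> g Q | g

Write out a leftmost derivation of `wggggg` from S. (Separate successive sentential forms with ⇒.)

S ⇒ wSQ   [S -> w S Q]
wSQ ⇒ wgQ   [S -> g]
wgQ ⇒ wggQ   [Q -> g Q]
wggQ ⇒ wgggQ   [Q -> g Q]
wgggQ ⇒ wggggQ   [Q -> g Q]
wggggQ ⇒ wggggg   [Q -> g]

S ⇒ wSQ ⇒ wgQ ⇒ wggQ ⇒ wgggQ ⇒ wggggQ ⇒ wggggg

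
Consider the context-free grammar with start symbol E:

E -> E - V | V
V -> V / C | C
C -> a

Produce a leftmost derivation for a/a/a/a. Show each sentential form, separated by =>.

E => V => V/C => V/C/C => V/C/C/C => C/C/C/C => a/C/C/C => a/a/C/C => a/a/a/C => a/a/a/a

E => V   [E -> V]
V => V/C   [V -> V / C]
V/C => V/C/C   [V -> V / C]
V/C/C => V/C/C/C   [V -> V / C]
V/C/C/C => C/C/C/C   [V -> C]
C/C/C/C => a/C/C/C   [C -> a]
a/C/C/C => a/a/C/C   [C -> a]
a/a/C/C => a/a/a/C   [C -> a]
a/a/a/C => a/a/a/a   [C -> a]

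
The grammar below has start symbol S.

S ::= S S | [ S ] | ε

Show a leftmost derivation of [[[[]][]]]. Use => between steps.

S=>SS=>[S]S=>[SS]S=>[[S]S]S=>[[SS]S]S=>[[[S]S]S]S=>[[[[S]]S]S]S=>[[[[]]S]S]S=>[[[[]][S]]S]S=>[[[[]][]]S]S=>[[[[]][]]]S=>[[[[]][]]]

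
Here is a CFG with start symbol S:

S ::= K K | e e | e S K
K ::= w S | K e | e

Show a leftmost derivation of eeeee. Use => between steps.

S => KK => KeK => KeeK => KeeeK => eeeeK => eeeee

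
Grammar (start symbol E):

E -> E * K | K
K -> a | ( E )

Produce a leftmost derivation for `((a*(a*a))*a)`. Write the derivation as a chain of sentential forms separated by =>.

E => K => (E) => (E*K) => (K*K) => ((E)*K) => ((E*K)*K) => ((K*K)*K) => ((a*K)*K) => ((a*(E))*K) => ((a*(E*K))*K) => ((a*(K*K))*K) => ((a*(a*K))*K) => ((a*(a*a))*K) => ((a*(a*a))*a)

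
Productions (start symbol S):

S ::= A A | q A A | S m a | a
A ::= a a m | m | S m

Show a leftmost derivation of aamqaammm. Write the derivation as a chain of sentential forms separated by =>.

S=>AA=>aamA=>aamSm=>aamqAAm=>aamqaamAm=>aamqaammm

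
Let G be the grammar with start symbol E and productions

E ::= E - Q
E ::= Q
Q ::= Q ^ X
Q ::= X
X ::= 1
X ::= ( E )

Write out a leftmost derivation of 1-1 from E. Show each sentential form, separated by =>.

E => E-Q   [E ::= E - Q]
E-Q => Q-Q   [E ::= Q]
Q-Q => X-Q   [Q ::= X]
X-Q => 1-Q   [X ::= 1]
1-Q => 1-X   [Q ::= X]
1-X => 1-1   [X ::= 1]

E => E-Q => Q-Q => X-Q => 1-Q => 1-X => 1-1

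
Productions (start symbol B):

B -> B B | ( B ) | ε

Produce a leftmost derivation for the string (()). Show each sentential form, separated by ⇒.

B⇒BB⇒(B)B⇒(BB)B⇒(BBB)B⇒((B)BB)B⇒(()BB)B⇒(()B)B⇒(())B⇒(())

B ⇒ BB   [B -> B B]
BB ⇒ (B)B   [B -> ( B )]
(B)B ⇒ (BB)B   [B -> B B]
(BB)B ⇒ (BBB)B   [B -> B B]
(BBB)B ⇒ ((B)BB)B   [B -> ( B )]
((B)BB)B ⇒ (()BB)B   [B -> ε]
(()BB)B ⇒ (()B)B   [B -> ε]
(()B)B ⇒ (())B   [B -> ε]
(())B ⇒ (())   [B -> ε]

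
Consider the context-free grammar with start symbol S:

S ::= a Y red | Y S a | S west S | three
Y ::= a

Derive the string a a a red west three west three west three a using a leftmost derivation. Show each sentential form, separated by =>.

S => Y S a => a S a => a S west S a => a S west S west S a => a a Y red west S west S a => a a a red west S west S a => a a a red west S west S west S a => a a a red west three west S west S a => a a a red west three west three west S a => a a a red west three west three west three a

S => Y S a   [S ::= Y S a]
Y S a => a S a   [Y ::= a]
a S a => a S west S a   [S ::= S west S]
a S west S a => a S west S west S a   [S ::= S west S]
a S west S west S a => a a Y red west S west S a   [S ::= a Y red]
a a Y red west S west S a => a a a red west S west S a   [Y ::= a]
a a a red west S west S a => a a a red west S west S west S a   [S ::= S west S]
a a a red west S west S west S a => a a a red west three west S west S a   [S ::= three]
a a a red west three west S west S a => a a a red west three west three west S a   [S ::= three]
a a a red west three west three west S a => a a a red west three west three west three a   [S ::= three]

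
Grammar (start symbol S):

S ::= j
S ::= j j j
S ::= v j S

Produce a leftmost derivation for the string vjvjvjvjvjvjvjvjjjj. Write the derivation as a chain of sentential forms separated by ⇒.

S ⇒ vjS ⇒ vjvjS ⇒ vjvjvjS ⇒ vjvjvjvjS ⇒ vjvjvjvjvjS ⇒ vjvjvjvjvjvjS ⇒ vjvjvjvjvjvjvjS ⇒ vjvjvjvjvjvjvjvjS ⇒ vjvjvjvjvjvjvjvjjjj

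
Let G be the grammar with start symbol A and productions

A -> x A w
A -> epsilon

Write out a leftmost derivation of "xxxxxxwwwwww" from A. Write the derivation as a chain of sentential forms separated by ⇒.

A ⇒ xAw ⇒ xxAww ⇒ xxxAwww ⇒ xxxxAwwww ⇒ xxxxxAwwwww ⇒ xxxxxxAwwwwww ⇒ xxxxxxwwwwww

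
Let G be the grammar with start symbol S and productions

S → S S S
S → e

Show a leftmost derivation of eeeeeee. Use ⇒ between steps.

S ⇒ SSS ⇒ eSS ⇒ eSSSS ⇒ eeSSS ⇒ eeSSSSS ⇒ eeeSSSS ⇒ eeeeSSS ⇒ eeeeeSS ⇒ eeeeeeS ⇒ eeeeeee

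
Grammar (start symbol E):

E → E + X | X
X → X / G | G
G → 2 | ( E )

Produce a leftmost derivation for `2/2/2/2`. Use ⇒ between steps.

E ⇒ X ⇒ X/G ⇒ X/G/G ⇒ X/G/G/G ⇒ G/G/G/G ⇒ 2/G/G/G ⇒ 2/2/G/G ⇒ 2/2/2/G ⇒ 2/2/2/2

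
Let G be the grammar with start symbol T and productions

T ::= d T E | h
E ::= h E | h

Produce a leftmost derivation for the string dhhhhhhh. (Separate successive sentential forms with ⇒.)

T ⇒ dTE ⇒ dhE ⇒ dhhE ⇒ dhhhE ⇒ dhhhhE ⇒ dhhhhhE ⇒ dhhhhhhE ⇒ dhhhhhhh

T ⇒ dTE   [T ::= d T E]
dTE ⇒ dhE   [T ::= h]
dhE ⇒ dhhE   [E ::= h E]
dhhE ⇒ dhhhE   [E ::= h E]
dhhhE ⇒ dhhhhE   [E ::= h E]
dhhhhE ⇒ dhhhhhE   [E ::= h E]
dhhhhhE ⇒ dhhhhhhE   [E ::= h E]
dhhhhhhE ⇒ dhhhhhhh   [E ::= h]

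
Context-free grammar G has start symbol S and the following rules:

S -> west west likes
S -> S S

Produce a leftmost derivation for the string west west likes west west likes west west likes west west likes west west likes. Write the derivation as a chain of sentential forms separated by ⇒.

S ⇒ S S   [S -> S S]
S S ⇒ S S S   [S -> S S]
S S S ⇒ west west likes S S   [S -> west west likes]
west west likes S S ⇒ west west likes S S S   [S -> S S]
west west likes S S S ⇒ west west likes S S S S   [S -> S S]
west west likes S S S S ⇒ west west likes west west likes S S S   [S -> west west likes]
west west likes west west likes S S S ⇒ west west likes west west likes west west likes S S   [S -> west west likes]
west west likes west west likes west west likes S S ⇒ west west likes west west likes west west likes west west likes S   [S -> west west likes]
west west likes west west likes west west likes west west likes S ⇒ west west likes west west likes west west likes west west likes west west likes   [S -> west west likes]

S ⇒ S S ⇒ S S S ⇒ west west likes S S ⇒ west west likes S S S ⇒ west west likes S S S S ⇒ west west likes west west likes S S S ⇒ west west likes west west likes west west likes S S ⇒ west west likes west west likes west west likes west west likes S ⇒ west west likes west west likes west west likes west west likes west west likes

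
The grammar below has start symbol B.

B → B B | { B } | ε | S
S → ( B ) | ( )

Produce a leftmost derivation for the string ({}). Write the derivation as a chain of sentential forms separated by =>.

B => BB   [B → B B]
BB => SB   [B → S]
SB => (B)B   [S → ( B )]
(B)B => ({B})B   [B → { B }]
({B})B => ({})B   [B → ε]
({})B => ({})   [B → ε]

B=>BB=>SB=>(B)B=>({B})B=>({})B=>({})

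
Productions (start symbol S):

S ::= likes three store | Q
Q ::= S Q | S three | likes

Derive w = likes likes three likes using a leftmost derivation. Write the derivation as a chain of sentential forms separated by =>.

S => Q => S Q => Q Q => S three Q => Q three Q => S Q three Q => Q Q three Q => likes Q three Q => likes likes three Q => likes likes three likes

S => Q   [S ::= Q]
Q => S Q   [Q ::= S Q]
S Q => Q Q   [S ::= Q]
Q Q => S three Q   [Q ::= S three]
S three Q => Q three Q   [S ::= Q]
Q three Q => S Q three Q   [Q ::= S Q]
S Q three Q => Q Q three Q   [S ::= Q]
Q Q three Q => likes Q three Q   [Q ::= likes]
likes Q three Q => likes likes three Q   [Q ::= likes]
likes likes three Q => likes likes three likes   [Q ::= likes]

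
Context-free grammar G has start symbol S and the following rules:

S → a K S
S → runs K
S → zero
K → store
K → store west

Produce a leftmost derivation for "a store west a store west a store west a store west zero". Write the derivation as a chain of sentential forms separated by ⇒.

S ⇒ a K S ⇒ a store west S ⇒ a store west a K S ⇒ a store west a store west S ⇒ a store west a store west a K S ⇒ a store west a store west a store west S ⇒ a store west a store west a store west a K S ⇒ a store west a store west a store west a store west S ⇒ a store west a store west a store west a store west zero

S ⇒ a K S   [S → a K S]
a K S ⇒ a store west S   [K → store west]
a store west S ⇒ a store west a K S   [S → a K S]
a store west a K S ⇒ a store west a store west S   [K → store west]
a store west a store west S ⇒ a store west a store west a K S   [S → a K S]
a store west a store west a K S ⇒ a store west a store west a store west S   [K → store west]
a store west a store west a store west S ⇒ a store west a store west a store west a K S   [S → a K S]
a store west a store west a store west a K S ⇒ a store west a store west a store west a store west S   [K → store west]
a store west a store west a store west a store west S ⇒ a store west a store west a store west a store west zero   [S → zero]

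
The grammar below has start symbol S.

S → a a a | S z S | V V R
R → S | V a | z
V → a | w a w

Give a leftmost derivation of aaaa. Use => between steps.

S => VVR => aVR => aaR => aaVa => aaaa

S => VVR   [S → V V R]
VVR => aVR   [V → a]
aVR => aaR   [V → a]
aaR => aaVa   [R → V a]
aaVa => aaaa   [V → a]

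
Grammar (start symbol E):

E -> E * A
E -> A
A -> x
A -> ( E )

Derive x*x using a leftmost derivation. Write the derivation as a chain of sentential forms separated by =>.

E => E*A => A*A => x*A => x*x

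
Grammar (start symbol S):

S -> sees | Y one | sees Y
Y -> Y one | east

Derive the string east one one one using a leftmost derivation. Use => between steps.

S => Y one => Y one one => Y one one one => east one one one

S => Y one   [S -> Y one]
Y one => Y one one   [Y -> Y one]
Y one one => Y one one one   [Y -> Y one]
Y one one one => east one one one   [Y -> east]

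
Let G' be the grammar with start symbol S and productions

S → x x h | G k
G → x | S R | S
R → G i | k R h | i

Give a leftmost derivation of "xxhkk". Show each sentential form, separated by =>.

S => Gk => Sk => Gkk => Skk => xxhkk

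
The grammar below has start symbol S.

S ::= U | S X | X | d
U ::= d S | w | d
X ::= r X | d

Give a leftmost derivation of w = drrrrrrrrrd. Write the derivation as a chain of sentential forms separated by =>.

S => SX   [S ::= S X]
SX => dX   [S ::= d]
dX => drX   [X ::= r X]
drX => drrX   [X ::= r X]
drrX => drrrX   [X ::= r X]
drrrX => drrrrX   [X ::= r X]
drrrrX => drrrrrX   [X ::= r X]
drrrrrX => drrrrrrX   [X ::= r X]
drrrrrrX => drrrrrrrX   [X ::= r X]
drrrrrrrX => drrrrrrrrX   [X ::= r X]
drrrrrrrrX => drrrrrrrrrX   [X ::= r X]
drrrrrrrrrX => drrrrrrrrrd   [X ::= d]

S => SX => dX => drX => drrX => drrrX => drrrrX => drrrrrX => drrrrrrX => drrrrrrrX => drrrrrrrrX => drrrrrrrrrX => drrrrrrrrrd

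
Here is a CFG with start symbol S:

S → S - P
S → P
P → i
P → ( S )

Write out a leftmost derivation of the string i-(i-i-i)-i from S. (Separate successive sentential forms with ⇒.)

S ⇒ S-P   [S → S - P]
S-P ⇒ S-P-P   [S → S - P]
S-P-P ⇒ P-P-P   [S → P]
P-P-P ⇒ i-P-P   [P → i]
i-P-P ⇒ i-(S)-P   [P → ( S )]
i-(S)-P ⇒ i-(S-P)-P   [S → S - P]
i-(S-P)-P ⇒ i-(S-P-P)-P   [S → S - P]
i-(S-P-P)-P ⇒ i-(P-P-P)-P   [S → P]
i-(P-P-P)-P ⇒ i-(i-P-P)-P   [P → i]
i-(i-P-P)-P ⇒ i-(i-i-P)-P   [P → i]
i-(i-i-P)-P ⇒ i-(i-i-i)-P   [P → i]
i-(i-i-i)-P ⇒ i-(i-i-i)-i   [P → i]

S ⇒ S-P ⇒ S-P-P ⇒ P-P-P ⇒ i-P-P ⇒ i-(S)-P ⇒ i-(S-P)-P ⇒ i-(S-P-P)-P ⇒ i-(P-P-P)-P ⇒ i-(i-P-P)-P ⇒ i-(i-i-P)-P ⇒ i-(i-i-i)-P ⇒ i-(i-i-i)-i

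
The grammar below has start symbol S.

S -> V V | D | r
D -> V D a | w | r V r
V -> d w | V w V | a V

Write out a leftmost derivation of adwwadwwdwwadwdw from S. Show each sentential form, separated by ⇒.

S ⇒ VV   [S -> V V]
VV ⇒ VwVV   [V -> V w V]
VwVV ⇒ aVwVV   [V -> a V]
aVwVV ⇒ aVwVwVV   [V -> V w V]
aVwVwVV ⇒ adwwVwVV   [V -> d w]
adwwVwVV ⇒ adwwaVwVV   [V -> a V]
adwwaVwVV ⇒ adwwaVwVwVV   [V -> V w V]
adwwaVwVwVV ⇒ adwwadwwVwVV   [V -> d w]
adwwadwwVwVV ⇒ adwwadwwdwwVV   [V -> d w]
adwwadwwdwwVV ⇒ adwwadwwdwwaVV   [V -> a V]
adwwadwwdwwaVV ⇒ adwwadwwdwwadwV   [V -> d w]
adwwadwwdwwadwV ⇒ adwwadwwdwwadwdw   [V -> d w]

S⇒VV⇒VwVV⇒aVwVV⇒aVwVwVV⇒adwwVwVV⇒adwwaVwVV⇒adwwaVwVwVV⇒adwwadwwVwVV⇒adwwadwwdwwVV⇒adwwadwwdwwaVV⇒adwwadwwdwwadwV⇒adwwadwwdwwadwdw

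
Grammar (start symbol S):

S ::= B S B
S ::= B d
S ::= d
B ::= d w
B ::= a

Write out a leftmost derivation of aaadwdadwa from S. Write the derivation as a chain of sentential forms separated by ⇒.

S ⇒ BSB   [S ::= B S B]
BSB ⇒ aSB   [B ::= a]
aSB ⇒ aBSBB   [S ::= B S B]
aBSBB ⇒ aaSBB   [B ::= a]
aaSBB ⇒ aaBSBBB   [S ::= B S B]
aaBSBBB ⇒ aaaSBBB   [B ::= a]
aaaSBBB ⇒ aaaBdBBB   [S ::= B d]
aaaBdBBB ⇒ aaadwdBBB   [B ::= d w]
aaadwdBBB ⇒ aaadwdaBB   [B ::= a]
aaadwdaBB ⇒ aaadwdadwB   [B ::= d w]
aaadwdadwB ⇒ aaadwdadwa   [B ::= a]

S ⇒ BSB ⇒ aSB ⇒ aBSBB ⇒ aaSBB ⇒ aaBSBBB ⇒ aaaSBBB ⇒ aaaBdBBB ⇒ aaadwdBBB ⇒ aaadwdaBB ⇒ aaadwdadwB ⇒ aaadwdadwa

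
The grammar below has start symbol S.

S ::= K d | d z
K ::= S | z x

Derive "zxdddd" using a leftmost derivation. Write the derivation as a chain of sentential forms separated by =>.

S => Kd   [S ::= K d]
Kd => Sd   [K ::= S]
Sd => Kdd   [S ::= K d]
Kdd => Sdd   [K ::= S]
Sdd => Kddd   [S ::= K d]
Kddd => Sddd   [K ::= S]
Sddd => Kdddd   [S ::= K d]
Kdddd => zxdddd   [K ::= z x]

S=>Kd=>Sd=>Kdd=>Sdd=>Kddd=>Sddd=>Kdddd=>zxdddd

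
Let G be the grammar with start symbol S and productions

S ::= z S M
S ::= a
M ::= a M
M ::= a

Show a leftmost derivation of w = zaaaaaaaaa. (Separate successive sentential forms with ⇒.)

S ⇒ zSM ⇒ zaM ⇒ zaaM ⇒ zaaaM ⇒ zaaaaM ⇒ zaaaaaM ⇒ zaaaaaaM ⇒ zaaaaaaaM ⇒ zaaaaaaaaM ⇒ zaaaaaaaaa

S ⇒ zSM   [S ::= z S M]
zSM ⇒ zaM   [S ::= a]
zaM ⇒ zaaM   [M ::= a M]
zaaM ⇒ zaaaM   [M ::= a M]
zaaaM ⇒ zaaaaM   [M ::= a M]
zaaaaM ⇒ zaaaaaM   [M ::= a M]
zaaaaaM ⇒ zaaaaaaM   [M ::= a M]
zaaaaaaM ⇒ zaaaaaaaM   [M ::= a M]
zaaaaaaaM ⇒ zaaaaaaaaM   [M ::= a M]
zaaaaaaaaM ⇒ zaaaaaaaaa   [M ::= a]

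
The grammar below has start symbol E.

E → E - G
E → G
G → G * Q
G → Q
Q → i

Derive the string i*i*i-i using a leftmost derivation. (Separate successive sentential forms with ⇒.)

E ⇒ E-G ⇒ G-G ⇒ G*Q-G ⇒ G*Q*Q-G ⇒ Q*Q*Q-G ⇒ i*Q*Q-G ⇒ i*i*Q-G ⇒ i*i*i-G ⇒ i*i*i-Q ⇒ i*i*i-i

E ⇒ E-G   [E → E - G]
E-G ⇒ G-G   [E → G]
G-G ⇒ G*Q-G   [G → G * Q]
G*Q-G ⇒ G*Q*Q-G   [G → G * Q]
G*Q*Q-G ⇒ Q*Q*Q-G   [G → Q]
Q*Q*Q-G ⇒ i*Q*Q-G   [Q → i]
i*Q*Q-G ⇒ i*i*Q-G   [Q → i]
i*i*Q-G ⇒ i*i*i-G   [Q → i]
i*i*i-G ⇒ i*i*i-Q   [G → Q]
i*i*i-Q ⇒ i*i*i-i   [Q → i]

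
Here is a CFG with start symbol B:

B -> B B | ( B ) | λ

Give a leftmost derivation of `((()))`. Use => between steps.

B=>BB=>(B)B=>((B))B=>(((B)))B=>((()))B=>((()))

B => BB   [B -> B B]
BB => (B)B   [B -> ( B )]
(B)B => ((B))B   [B -> ( B )]
((B))B => (((B)))B   [B -> ( B )]
(((B)))B => ((()))B   [B -> λ]
((()))B => ((()))   [B -> λ]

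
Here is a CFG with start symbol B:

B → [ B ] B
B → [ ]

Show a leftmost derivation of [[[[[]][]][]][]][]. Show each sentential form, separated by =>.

B => [B]B   [B → [ B ] B]
[B]B => [[B]B]B   [B → [ B ] B]
[[B]B]B => [[[B]B]B]B   [B → [ B ] B]
[[[B]B]B]B => [[[[B]B]B]B]B   [B → [ B ] B]
[[[[B]B]B]B]B => [[[[[]]B]B]B]B   [B → [ ]]
[[[[[]]B]B]B]B => [[[[[]][]]B]B]B   [B → [ ]]
[[[[[]][]]B]B]B => [[[[[]][]][]]B]B   [B → [ ]]
[[[[[]][]][]]B]B => [[[[[]][]][]][]]B   [B → [ ]]
[[[[[]][]][]][]]B => [[[[[]][]][]][]][]   [B → [ ]]

B => [B]B => [[B]B]B => [[[B]B]B]B => [[[[B]B]B]B]B => [[[[[]]B]B]B]B => [[[[[]][]]B]B]B => [[[[[]][]][]]B]B => [[[[[]][]][]][]]B => [[[[[]][]][]][]][]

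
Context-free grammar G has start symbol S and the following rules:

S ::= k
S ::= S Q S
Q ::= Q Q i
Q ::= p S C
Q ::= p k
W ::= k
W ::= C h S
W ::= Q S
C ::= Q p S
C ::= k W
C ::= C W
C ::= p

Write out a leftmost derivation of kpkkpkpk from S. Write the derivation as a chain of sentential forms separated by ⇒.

S ⇒ SQS   [S ::= S Q S]
SQS ⇒ SQSQS   [S ::= S Q S]
SQSQS ⇒ kQSQS   [S ::= k]
kQSQS ⇒ kpkSQS   [Q ::= p k]
kpkSQS ⇒ kpkkQS   [S ::= k]
kpkkQS ⇒ kpkkpSCS   [Q ::= p S C]
kpkkpSCS ⇒ kpkkpkCS   [S ::= k]
kpkkpkCS ⇒ kpkkpkpS   [C ::= p]
kpkkpkpS ⇒ kpkkpkpk   [S ::= k]

S⇒SQS⇒SQSQS⇒kQSQS⇒kpkSQS⇒kpkkQS⇒kpkkpSCS⇒kpkkpkCS⇒kpkkpkpS⇒kpkkpkpk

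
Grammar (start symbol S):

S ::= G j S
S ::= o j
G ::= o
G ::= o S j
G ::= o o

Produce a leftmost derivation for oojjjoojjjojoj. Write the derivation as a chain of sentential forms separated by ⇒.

S ⇒ GjS   [S ::= G j S]
GjS ⇒ oSjjS   [G ::= o S j]
oSjjS ⇒ oojjjS   [S ::= o j]
oojjjS ⇒ oojjjGjS   [S ::= G j S]
oojjjGjS ⇒ oojjjoSjjS   [G ::= o S j]
oojjjoSjjS ⇒ oojjjoojjjS   [S ::= o j]
oojjjoojjjS ⇒ oojjjoojjjGjS   [S ::= G j S]
oojjjoojjjGjS ⇒ oojjjoojjjojS   [G ::= o]
oojjjoojjjojS ⇒ oojjjoojjjojoj   [S ::= o j]

S ⇒ GjS ⇒ oSjjS ⇒ oojjjS ⇒ oojjjGjS ⇒ oojjjoSjjS ⇒ oojjjoojjjS ⇒ oojjjoojjjGjS ⇒ oojjjoojjjojS ⇒ oojjjoojjjojoj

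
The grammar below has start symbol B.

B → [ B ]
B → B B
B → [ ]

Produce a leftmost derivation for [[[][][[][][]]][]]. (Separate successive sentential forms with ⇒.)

B⇒[B]⇒[BB]⇒[[B]B]⇒[[BB]B]⇒[[BBB]B]⇒[[[]BB]B]⇒[[[][]B]B]⇒[[[][][B]]B]⇒[[[][][BB]]B]⇒[[[][][[]B]]B]⇒[[[][][[]BB]]B]⇒[[[][][[][]B]]B]⇒[[[][][[][][]]]B]⇒[[[][][[][][]]][]]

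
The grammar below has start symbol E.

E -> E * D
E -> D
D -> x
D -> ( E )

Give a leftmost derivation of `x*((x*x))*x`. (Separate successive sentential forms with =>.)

E => E*D   [E -> E * D]
E*D => E*D*D   [E -> E * D]
E*D*D => D*D*D   [E -> D]
D*D*D => x*D*D   [D -> x]
x*D*D => x*(E)*D   [D -> ( E )]
x*(E)*D => x*(D)*D   [E -> D]
x*(D)*D => x*((E))*D   [D -> ( E )]
x*((E))*D => x*((E*D))*D   [E -> E * D]
x*((E*D))*D => x*((D*D))*D   [E -> D]
x*((D*D))*D => x*((x*D))*D   [D -> x]
x*((x*D))*D => x*((x*x))*D   [D -> x]
x*((x*x))*D => x*((x*x))*x   [D -> x]

E=>E*D=>E*D*D=>D*D*D=>x*D*D=>x*(E)*D=>x*(D)*D=>x*((E))*D=>x*((E*D))*D=>x*((D*D))*D=>x*((x*D))*D=>x*((x*x))*D=>x*((x*x))*x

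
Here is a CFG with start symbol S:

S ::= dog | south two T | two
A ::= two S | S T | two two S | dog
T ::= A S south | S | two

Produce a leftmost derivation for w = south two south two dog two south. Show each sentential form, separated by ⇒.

S ⇒ south two T ⇒ south two S ⇒ south two south two T ⇒ south two south two A S south ⇒ south two south two dog S south ⇒ south two south two dog two south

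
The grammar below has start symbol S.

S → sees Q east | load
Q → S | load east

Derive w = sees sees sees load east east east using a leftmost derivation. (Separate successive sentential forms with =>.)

S => sees Q east => sees S east => sees sees Q east east => sees sees S east east => sees sees sees Q east east east => sees sees sees S east east east => sees sees sees load east east east

S => sees Q east   [S → sees Q east]
sees Q east => sees S east   [Q → S]
sees S east => sees sees Q east east   [S → sees Q east]
sees sees Q east east => sees sees S east east   [Q → S]
sees sees S east east => sees sees sees Q east east east   [S → sees Q east]
sees sees sees Q east east east => sees sees sees S east east east   [Q → S]
sees sees sees S east east east => sees sees sees load east east east   [S → load]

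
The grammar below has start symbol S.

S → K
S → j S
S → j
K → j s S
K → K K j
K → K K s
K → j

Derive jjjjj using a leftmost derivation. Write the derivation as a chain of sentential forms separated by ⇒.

S ⇒ jS ⇒ jjS ⇒ jjjS ⇒ jjjjS ⇒ jjjjK ⇒ jjjjj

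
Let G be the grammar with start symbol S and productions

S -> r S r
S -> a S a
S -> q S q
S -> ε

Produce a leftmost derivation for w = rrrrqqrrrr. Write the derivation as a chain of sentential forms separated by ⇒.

S ⇒ rSr ⇒ rrSrr ⇒ rrrSrrr ⇒ rrrrSrrrr ⇒ rrrrqSqrrrr ⇒ rrrrqqrrrr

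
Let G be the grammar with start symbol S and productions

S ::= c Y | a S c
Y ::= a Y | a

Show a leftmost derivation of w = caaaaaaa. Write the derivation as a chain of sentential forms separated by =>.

S => cY   [S ::= c Y]
cY => caY   [Y ::= a Y]
caY => caaY   [Y ::= a Y]
caaY => caaaY   [Y ::= a Y]
caaaY => caaaaY   [Y ::= a Y]
caaaaY => caaaaaY   [Y ::= a Y]
caaaaaY => caaaaaaY   [Y ::= a Y]
caaaaaaY => caaaaaaa   [Y ::= a]

S => cY => caY => caaY => caaaY => caaaaY => caaaaaY => caaaaaaY => caaaaaaa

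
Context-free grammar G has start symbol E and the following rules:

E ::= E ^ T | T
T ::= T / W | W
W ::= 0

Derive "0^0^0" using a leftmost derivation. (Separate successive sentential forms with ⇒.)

E ⇒ E^T   [E ::= E ^ T]
E^T ⇒ E^T^T   [E ::= E ^ T]
E^T^T ⇒ T^T^T   [E ::= T]
T^T^T ⇒ W^T^T   [T ::= W]
W^T^T ⇒ 0^T^T   [W ::= 0]
0^T^T ⇒ 0^W^T   [T ::= W]
0^W^T ⇒ 0^0^T   [W ::= 0]
0^0^T ⇒ 0^0^W   [T ::= W]
0^0^W ⇒ 0^0^0   [W ::= 0]

E⇒E^T⇒E^T^T⇒T^T^T⇒W^T^T⇒0^T^T⇒0^W^T⇒0^0^T⇒0^0^W⇒0^0^0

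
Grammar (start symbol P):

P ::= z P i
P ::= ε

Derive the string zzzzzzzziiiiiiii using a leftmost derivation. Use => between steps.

P => zPi   [P ::= z P i]
zPi => zzPii   [P ::= z P i]
zzPii => zzzPiii   [P ::= z P i]
zzzPiii => zzzzPiiii   [P ::= z P i]
zzzzPiiii => zzzzzPiiiii   [P ::= z P i]
zzzzzPiiiii => zzzzzzPiiiiii   [P ::= z P i]
zzzzzzPiiiiii => zzzzzzzPiiiiiii   [P ::= z P i]
zzzzzzzPiiiiiii => zzzzzzzzPiiiiiiii   [P ::= z P i]
zzzzzzzzPiiiiiiii => zzzzzzzziiiiiiii   [P ::= ε]

P => zPi => zzPii => zzzPiii => zzzzPiiii => zzzzzPiiiii => zzzzzzPiiiiii => zzzzzzzPiiiiiii => zzzzzzzzPiiiiiiii => zzzzzzzziiiiiiii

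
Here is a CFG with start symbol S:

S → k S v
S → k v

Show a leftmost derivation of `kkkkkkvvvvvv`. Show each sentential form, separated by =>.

S => kSv => kkSvv => kkkSvvv => kkkkSvvvv => kkkkkSvvvvv => kkkkkkvvvvvv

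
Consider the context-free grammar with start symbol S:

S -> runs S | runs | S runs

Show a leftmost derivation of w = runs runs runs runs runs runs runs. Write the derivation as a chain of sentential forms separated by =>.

S => runs S => runs S runs => runs S runs runs => runs S runs runs runs => runs runs S runs runs runs => runs runs S runs runs runs runs => runs runs runs runs runs runs runs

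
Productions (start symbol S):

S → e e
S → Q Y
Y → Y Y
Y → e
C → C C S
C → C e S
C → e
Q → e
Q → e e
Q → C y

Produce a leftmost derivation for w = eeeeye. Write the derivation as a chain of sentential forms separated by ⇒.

S ⇒ QY ⇒ CyY ⇒ CeSyY ⇒ eeSyY ⇒ eeeeyY ⇒ eeeeye

S ⇒ QY   [S → Q Y]
QY ⇒ CyY   [Q → C y]
CyY ⇒ CeSyY   [C → C e S]
CeSyY ⇒ eeSyY   [C → e]
eeSyY ⇒ eeeeyY   [S → e e]
eeeeyY ⇒ eeeeye   [Y → e]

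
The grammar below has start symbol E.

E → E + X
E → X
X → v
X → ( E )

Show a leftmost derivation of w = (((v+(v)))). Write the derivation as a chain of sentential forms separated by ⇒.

E ⇒ X ⇒ (E) ⇒ (X) ⇒ ((E)) ⇒ ((X)) ⇒ (((E))) ⇒ (((E+X))) ⇒ (((X+X))) ⇒ (((v+X))) ⇒ (((v+(E)))) ⇒ (((v+(X)))) ⇒ (((v+(v))))

E ⇒ X   [E → X]
X ⇒ (E)   [X → ( E )]
(E) ⇒ (X)   [E → X]
(X) ⇒ ((E))   [X → ( E )]
((E)) ⇒ ((X))   [E → X]
((X)) ⇒ (((E)))   [X → ( E )]
(((E))) ⇒ (((E+X)))   [E → E + X]
(((E+X))) ⇒ (((X+X)))   [E → X]
(((X+X))) ⇒ (((v+X)))   [X → v]
(((v+X))) ⇒ (((v+(E))))   [X → ( E )]
(((v+(E)))) ⇒ (((v+(X))))   [E → X]
(((v+(X)))) ⇒ (((v+(v))))   [X → v]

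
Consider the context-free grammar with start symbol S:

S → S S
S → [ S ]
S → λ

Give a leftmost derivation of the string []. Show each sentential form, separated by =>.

S => SS   [S → S S]
SS => SSS   [S → S S]
SSS => [S]SS   [S → [ S ]]
[S]SS => []SS   [S → λ]
[]SS => []S   [S → λ]
[]S => []   [S → λ]

S => SS => SSS => [S]SS => []SS => []S => []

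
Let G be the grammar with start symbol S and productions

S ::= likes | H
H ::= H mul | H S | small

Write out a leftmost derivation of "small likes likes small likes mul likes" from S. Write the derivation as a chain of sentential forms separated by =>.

S => H => H S => H mul S => H S mul S => H S S mul S => H S S S mul S => H S S S S mul S => small S S S S mul S => small likes S S S mul S => small likes likes S S mul S => small likes likes H S mul S => small likes likes small S mul S => small likes likes small likes mul S => small likes likes small likes mul likes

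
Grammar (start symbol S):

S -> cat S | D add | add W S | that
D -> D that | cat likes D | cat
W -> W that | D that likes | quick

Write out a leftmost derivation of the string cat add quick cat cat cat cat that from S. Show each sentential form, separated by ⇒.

S ⇒ cat S ⇒ cat add W S ⇒ cat add quick S ⇒ cat add quick cat S ⇒ cat add quick cat cat S ⇒ cat add quick cat cat cat S ⇒ cat add quick cat cat cat cat S ⇒ cat add quick cat cat cat cat that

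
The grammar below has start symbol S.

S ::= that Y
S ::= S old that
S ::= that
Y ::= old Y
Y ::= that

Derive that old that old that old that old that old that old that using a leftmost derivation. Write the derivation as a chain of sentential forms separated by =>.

S => S old that   [S ::= S old that]
S old that => S old that old that   [S ::= S old that]
S old that old that => S old that old that old that   [S ::= S old that]
S old that old that old that => S old that old that old that old that   [S ::= S old that]
S old that old that old that old that => S old that old that old that old that old that   [S ::= S old that]
S old that old that old that old that old that => that Y old that old that old that old that old that   [S ::= that Y]
that Y old that old that old that old that old that => that old Y old that old that old that old that old that   [Y ::= old Y]
that old Y old that old that old that old that old that => that old that old that old that old that old that old that   [Y ::= that]

S => S old that => S old that old that => S old that old that old that => S old that old that old that old that => S old that old that old that old that old that => that Y old that old that old that old that old that => that old Y old that old that old that old that old that => that old that old that old that old that old that old that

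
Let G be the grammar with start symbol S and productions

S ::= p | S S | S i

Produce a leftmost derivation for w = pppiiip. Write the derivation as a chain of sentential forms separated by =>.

S => SS   [S ::= S S]
SS => SiS   [S ::= S i]
SiS => SiiS   [S ::= S i]
SiiS => SiiiS   [S ::= S i]
SiiiS => SSiiiS   [S ::= S S]
SSiiiS => SSSiiiS   [S ::= S S]
SSSiiiS => pSSiiiS   [S ::= p]
pSSiiiS => ppSiiiS   [S ::= p]
ppSiiiS => pppiiiS   [S ::= p]
pppiiiS => pppiiip   [S ::= p]

S=>SS=>SiS=>SiiS=>SiiiS=>SSiiiS=>SSSiiiS=>pSSiiiS=>ppSiiiS=>pppiiiS=>pppiiip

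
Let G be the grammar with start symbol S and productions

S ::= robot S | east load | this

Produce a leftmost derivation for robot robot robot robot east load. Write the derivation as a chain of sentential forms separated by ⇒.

S ⇒ robot S ⇒ robot robot S ⇒ robot robot robot S ⇒ robot robot robot robot S ⇒ robot robot robot robot east load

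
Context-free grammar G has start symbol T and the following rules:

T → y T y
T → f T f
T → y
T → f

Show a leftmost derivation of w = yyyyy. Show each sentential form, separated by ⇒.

T⇒yTy⇒yyTyy⇒yyyyy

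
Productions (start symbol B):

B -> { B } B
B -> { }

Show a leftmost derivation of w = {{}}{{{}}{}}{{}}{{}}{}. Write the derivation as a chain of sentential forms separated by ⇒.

B ⇒ {B}B   [B -> { B } B]
{B}B ⇒ {{}}B   [B -> { }]
{{}}B ⇒ {{}}{B}B   [B -> { B } B]
{{}}{B}B ⇒ {{}}{{B}B}B   [B -> { B } B]
{{}}{{B}B}B ⇒ {{}}{{{}}B}B   [B -> { }]
{{}}{{{}}B}B ⇒ {{}}{{{}}{}}B   [B -> { }]
{{}}{{{}}{}}B ⇒ {{}}{{{}}{}}{B}B   [B -> { B } B]
{{}}{{{}}{}}{B}B ⇒ {{}}{{{}}{}}{{}}B   [B -> { }]
{{}}{{{}}{}}{{}}B ⇒ {{}}{{{}}{}}{{}}{B}B   [B -> { B } B]
{{}}{{{}}{}}{{}}{B}B ⇒ {{}}{{{}}{}}{{}}{{}}B   [B -> { }]
{{}}{{{}}{}}{{}}{{}}B ⇒ {{}}{{{}}{}}{{}}{{}}{}   [B -> { }]

B ⇒ {B}B ⇒ {{}}B ⇒ {{}}{B}B ⇒ {{}}{{B}B}B ⇒ {{}}{{{}}B}B ⇒ {{}}{{{}}{}}B ⇒ {{}}{{{}}{}}{B}B ⇒ {{}}{{{}}{}}{{}}B ⇒ {{}}{{{}}{}}{{}}{B}B ⇒ {{}}{{{}}{}}{{}}{{}}B ⇒ {{}}{{{}}{}}{{}}{{}}{}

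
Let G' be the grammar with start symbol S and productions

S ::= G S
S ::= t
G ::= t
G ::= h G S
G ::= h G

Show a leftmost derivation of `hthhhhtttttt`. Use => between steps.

S => GS   [S ::= G S]
GS => hGSS   [G ::= h G S]
hGSS => htSS   [G ::= t]
htSS => htGSS   [S ::= G S]
htGSS => hthGSS   [G ::= h G]
hthGSS => hthhGSSS   [G ::= h G S]
hthhGSSS => hthhhGSSSS   [G ::= h G S]
hthhhGSSSS => hthhhhGSSSSS   [G ::= h G S]
hthhhhGSSSSS => hthhhhtSSSSS   [G ::= t]
hthhhhtSSSSS => hthhhhttSSSS   [S ::= t]
hthhhhttSSSS => hthhhhtttSSS   [S ::= t]
hthhhhtttSSS => hthhhhttttSS   [S ::= t]
hthhhhttttSS => hthhhhtttttS   [S ::= t]
hthhhhtttttS => hthhhhtttttt   [S ::= t]

S => GS => hGSS => htSS => htGSS => hthGSS => hthhGSSS => hthhhGSSSS => hthhhhGSSSSS => hthhhhtSSSSS => hthhhhttSSSS => hthhhhtttSSS => hthhhhttttSS => hthhhhtttttS => hthhhhtttttt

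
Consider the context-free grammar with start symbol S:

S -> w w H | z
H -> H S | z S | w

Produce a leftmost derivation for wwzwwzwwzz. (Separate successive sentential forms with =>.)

S => wwH   [S -> w w H]
wwH => wwzS   [H -> z S]
wwzS => wwzwwH   [S -> w w H]
wwzwwH => wwzwwzS   [H -> z S]
wwzwwzS => wwzwwzwwH   [S -> w w H]
wwzwwzwwH => wwzwwzwwzS   [H -> z S]
wwzwwzwwzS => wwzwwzwwzz   [S -> z]

S => wwH => wwzS => wwzwwH => wwzwwzS => wwzwwzwwH => wwzwwzwwzS => wwzwwzwwzz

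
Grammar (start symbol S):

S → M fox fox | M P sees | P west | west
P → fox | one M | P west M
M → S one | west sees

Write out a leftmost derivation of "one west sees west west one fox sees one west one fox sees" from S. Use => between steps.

S => M P sees => S one P sees => P west one P sees => P west M west one P sees => one M west M west one P sees => one west sees west M west one P sees => one west sees west S one west one P sees => one west sees west M P sees one west one P sees => one west sees west S one P sees one west one P sees => one west sees west west one P sees one west one P sees => one west sees west west one fox sees one west one P sees => one west sees west west one fox sees one west one fox sees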